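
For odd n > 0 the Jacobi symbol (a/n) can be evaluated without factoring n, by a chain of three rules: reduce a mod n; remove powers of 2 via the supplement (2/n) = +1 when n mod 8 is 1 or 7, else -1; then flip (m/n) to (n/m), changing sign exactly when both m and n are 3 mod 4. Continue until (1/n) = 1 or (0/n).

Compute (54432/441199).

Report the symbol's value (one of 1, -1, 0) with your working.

factor out 2^5: 54432 = 2^5·1701; with 441199 mod 8 = 7, (2/441199) = +1; sign now +1; continue with (1701/441199)
flip (1701/441199) -> (441199/1701): both odd, 1701 mod 4 = 1, 441199 mod 4 = 3, so the flip contributes +1; sign now +1
(441199/1701): 441199 mod 1701 = 640, so (441199/1701) = (640/1701)
factor out 2^7: 640 = 2^7·5; with 1701 mod 8 = 5, (2/1701) = -1; sign now -1; continue with (5/1701)
flip (5/1701) -> (1701/5): both odd, 5 mod 4 = 1, 1701 mod 4 = 1, so the flip contributes +1; sign now -1
(1701/5): 1701 mod 5 = 1, so (1701/5) = (1/5)
reached (1/5) = 1, so the symbol is -1

-1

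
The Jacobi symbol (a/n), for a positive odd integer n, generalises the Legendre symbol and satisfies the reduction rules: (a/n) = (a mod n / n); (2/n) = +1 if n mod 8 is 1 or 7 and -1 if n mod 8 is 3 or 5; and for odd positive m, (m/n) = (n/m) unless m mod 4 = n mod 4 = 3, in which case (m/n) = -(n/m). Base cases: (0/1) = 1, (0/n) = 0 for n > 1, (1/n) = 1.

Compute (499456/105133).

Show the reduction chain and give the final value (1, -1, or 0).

-1

(499456/105133): 499456 mod 105133 = 78924, so (499456/105133) = (78924/105133)
factor out 2^2: 78924 = 2^2·19731; with 105133 mod 8 = 5, (2/105133) = -1; sign now +1; continue with (19731/105133)
flip (19731/105133) -> (105133/19731): both odd, 19731 mod 4 = 3, 105133 mod 4 = 1, so the flip contributes +1; sign now +1
(105133/19731): 105133 mod 19731 = 6478, so (105133/19731) = (6478/19731)
factor out 2^1: 6478 = 2^1·3239; with 19731 mod 8 = 3, (2/19731) = -1; sign now -1; continue with (3239/19731)
flip (3239/19731) -> (19731/3239): both odd, 3239 mod 4 = 3, 19731 mod 4 = 3, so the flip contributes -1; sign now +1
(19731/3239): 19731 mod 3239 = 297, so (19731/3239) = (297/3239)
flip (297/3239) -> (3239/297): both odd, 297 mod 4 = 1, 3239 mod 4 = 3, so the flip contributes +1; sign now +1
(3239/297): 3239 mod 297 = 269, so (3239/297) = (269/297)
flip (269/297) -> (297/269): both odd, 269 mod 4 = 1, 297 mod 4 = 1, so the flip contributes +1; sign now +1
(297/269): 297 mod 269 = 28, so (297/269) = (28/269)
factor out 2^2: 28 = 2^2·7; with 269 mod 8 = 5, (2/269) = -1; sign now +1; continue with (7/269)
flip (7/269) -> (269/7): both odd, 7 mod 4 = 3, 269 mod 4 = 1, so the flip contributes +1; sign now +1
(269/7): 269 mod 7 = 3, so (269/7) = (3/7)
flip (3/7) -> (7/3): both odd, 3 mod 4 = 3, 7 mod 4 = 3, so the flip contributes -1; sign now -1
(7/3): 7 mod 3 = 1, so (7/3) = (1/3)
reached (1/3) = 1, so the symbol is -1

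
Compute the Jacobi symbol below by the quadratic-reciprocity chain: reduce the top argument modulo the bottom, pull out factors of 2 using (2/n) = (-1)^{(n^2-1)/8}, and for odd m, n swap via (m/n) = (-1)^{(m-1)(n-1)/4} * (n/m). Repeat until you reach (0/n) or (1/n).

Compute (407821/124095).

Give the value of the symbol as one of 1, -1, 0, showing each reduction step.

-1

(407821/124095): 407821 mod 124095 = 35536, so (407821/124095) = (35536/124095)
factor out 2^4: 35536 = 2^4·2221; with 124095 mod 8 = 7, (2/124095) = +1; sign now +1; continue with (2221/124095)
flip (2221/124095) -> (124095/2221): both odd, 2221 mod 4 = 1, 124095 mod 4 = 3, so the flip contributes +1; sign now +1
(124095/2221): 124095 mod 2221 = 1940, so (124095/2221) = (1940/2221)
factor out 2^2: 1940 = 2^2·485; with 2221 mod 8 = 5, (2/2221) = -1; sign now +1; continue with (485/2221)
flip (485/2221) -> (2221/485): both odd, 485 mod 4 = 1, 2221 mod 4 = 1, so the flip contributes +1; sign now +1
(2221/485): 2221 mod 485 = 281, so (2221/485) = (281/485)
flip (281/485) -> (485/281): both odd, 281 mod 4 = 1, 485 mod 4 = 1, so the flip contributes +1; sign now +1
(485/281): 485 mod 281 = 204, so (485/281) = (204/281)
factor out 2^2: 204 = 2^2·51; with 281 mod 8 = 1, (2/281) = +1; sign now +1; continue with (51/281)
flip (51/281) -> (281/51): both odd, 51 mod 4 = 3, 281 mod 4 = 1, so the flip contributes +1; sign now +1
(281/51): 281 mod 51 = 26, so (281/51) = (26/51)
factor out 2^1: 26 = 2^1·13; with 51 mod 8 = 3, (2/51) = -1; sign now -1; continue with (13/51)
flip (13/51) -> (51/13): both odd, 13 mod 4 = 1, 51 mod 4 = 3, so the flip contributes +1; sign now -1
(51/13): 51 mod 13 = 12, so (51/13) = (12/13)
factor out 2^2: 12 = 2^2·3; with 13 mod 8 = 5, (2/13) = -1; sign now -1; continue with (3/13)
flip (3/13) -> (13/3): both odd, 3 mod 4 = 3, 13 mod 4 = 1, so the flip contributes +1; sign now -1
(13/3): 13 mod 3 = 1, so (13/3) = (1/3)
reached (1/3) = 1, so the symbol is -1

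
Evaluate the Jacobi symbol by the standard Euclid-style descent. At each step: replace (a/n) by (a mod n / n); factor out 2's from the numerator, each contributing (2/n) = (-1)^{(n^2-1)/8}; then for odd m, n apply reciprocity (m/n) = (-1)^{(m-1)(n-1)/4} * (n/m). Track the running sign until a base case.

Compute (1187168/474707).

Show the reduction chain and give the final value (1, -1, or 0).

(1187168/474707) = (237754/474707)   [reduce mod 474707]
237754 = 2^1·118877; (2/474707) = -1 since 474707 mod 8 = 3, so (237754/474707) = (-1)^1·(118877/474707); sign now -1
reciprocity: (118877/474707) = +1·(474707/118877) since 118877 mod 4 = 1, 474707 mod 4 = 3; sign now -1
(474707/118877) = (118076/118877)   [reduce mod 118877]
118076 = 2^2·29519; (2/118877) = -1 since 118877 mod 8 = 5, so (118076/118877) = (-1)^2·(29519/118877); sign now -1
reciprocity: (29519/118877) = +1·(118877/29519) since 29519 mod 4 = 3, 118877 mod 4 = 1; sign now -1
(118877/29519) = (801/29519)   [reduce mod 29519]
reciprocity: (801/29519) = +1·(29519/801) since 801 mod 4 = 1, 29519 mod 4 = 3; sign now -1
(29519/801) = (683/801)   [reduce mod 801]
reciprocity: (683/801) = +1·(801/683) since 683 mod 4 = 3, 801 mod 4 = 1; sign now -1
(801/683) = (118/683)   [reduce mod 683]
118 = 2^1·59; (2/683) = -1 since 683 mod 8 = 3, so (118/683) = (-1)^1·(59/683); sign now +1
reciprocity: (59/683) = -1·(683/59) since 59 mod 4 = 3, 683 mod 4 = 3; sign now -1
(683/59) = (34/59)   [reduce mod 59]
34 = 2^1·17; (2/59) = -1 since 59 mod 8 = 3, so (34/59) = (-1)^1·(17/59); sign now +1
reciprocity: (17/59) = +1·(59/17) since 17 mod 4 = 1, 59 mod 4 = 3; sign now +1
(59/17) = (8/17)   [reduce mod 17]
8 = 2^3·1; (2/17) = +1 since 17 mod 8 = 1, so (8/17) = (+1)^3·(1/17); sign now +1
(1/17) = 1; final value = sign = +1

1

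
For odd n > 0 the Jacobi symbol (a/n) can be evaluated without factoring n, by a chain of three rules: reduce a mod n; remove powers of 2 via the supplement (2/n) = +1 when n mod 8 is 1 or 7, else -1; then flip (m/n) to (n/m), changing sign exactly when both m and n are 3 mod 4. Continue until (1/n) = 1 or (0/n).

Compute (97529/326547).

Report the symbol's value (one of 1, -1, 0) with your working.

1

flip (97529/326547) -> (326547/97529): both odd, 97529 mod 4 = 1, 326547 mod 4 = 3, so the flip contributes +1; sign now +1
(326547/97529): 326547 mod 97529 = 33960, so (326547/97529) = (33960/97529)
factor out 2^3: 33960 = 2^3·4245; with 97529 mod 8 = 1, (2/97529) = +1; sign now +1; continue with (4245/97529)
flip (4245/97529) -> (97529/4245): both odd, 4245 mod 4 = 1, 97529 mod 4 = 1, so the flip contributes +1; sign now +1
(97529/4245): 97529 mod 4245 = 4139, so (97529/4245) = (4139/4245)
flip (4139/4245) -> (4245/4139): both odd, 4139 mod 4 = 3, 4245 mod 4 = 1, so the flip contributes +1; sign now +1
(4245/4139): 4245 mod 4139 = 106, so (4245/4139) = (106/4139)
factor out 2^1: 106 = 2^1·53; with 4139 mod 8 = 3, (2/4139) = -1; sign now -1; continue with (53/4139)
flip (53/4139) -> (4139/53): both odd, 53 mod 4 = 1, 4139 mod 4 = 3, so the flip contributes +1; sign now -1
(4139/53): 4139 mod 53 = 5, so (4139/53) = (5/53)
flip (5/53) -> (53/5): both odd, 5 mod 4 = 1, 53 mod 4 = 1, so the flip contributes +1; sign now -1
(53/5): 53 mod 5 = 3, so (53/5) = (3/5)
flip (3/5) -> (5/3): both odd, 3 mod 4 = 3, 5 mod 4 = 1, so the flip contributes +1; sign now -1
(5/3): 5 mod 3 = 2, so (5/3) = (2/3)
factor out 2^1: 2 = 2^1·1; with 3 mod 8 = 3, (2/3) = -1; sign now +1; continue with (1/3)
reached (1/3) = 1, so the symbol is +1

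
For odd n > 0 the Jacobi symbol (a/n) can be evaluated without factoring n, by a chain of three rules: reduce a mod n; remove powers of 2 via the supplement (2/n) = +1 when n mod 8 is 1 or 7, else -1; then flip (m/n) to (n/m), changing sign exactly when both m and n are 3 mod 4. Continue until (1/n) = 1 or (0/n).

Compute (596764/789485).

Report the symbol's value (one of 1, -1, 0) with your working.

factor out 2^2: 596764 = 2^2·149191; with 789485 mod 8 = 5, (2/789485) = -1; sign now +1; continue with (149191/789485)
flip (149191/789485) -> (789485/149191): both odd, 149191 mod 4 = 3, 789485 mod 4 = 1, so the flip contributes +1; sign now +1
(789485/149191): 789485 mod 149191 = 43530, so (789485/149191) = (43530/149191)
factor out 2^1: 43530 = 2^1·21765; with 149191 mod 8 = 7, (2/149191) = +1; sign now +1; continue with (21765/149191)
flip (21765/149191) -> (149191/21765): both odd, 21765 mod 4 = 1, 149191 mod 4 = 3, so the flip contributes +1; sign now +1
(149191/21765): 149191 mod 21765 = 18601, so (149191/21765) = (18601/21765)
flip (18601/21765) -> (21765/18601): both odd, 18601 mod 4 = 1, 21765 mod 4 = 1, so the flip contributes +1; sign now +1
(21765/18601): 21765 mod 18601 = 3164, so (21765/18601) = (3164/18601)
factor out 2^2: 3164 = 2^2·791; with 18601 mod 8 = 1, (2/18601) = +1; sign now +1; continue with (791/18601)
flip (791/18601) -> (18601/791): both odd, 791 mod 4 = 3, 18601 mod 4 = 1, so the flip contributes +1; sign now +1
(18601/791): 18601 mod 791 = 408, so (18601/791) = (408/791)
factor out 2^3: 408 = 2^3·51; with 791 mod 8 = 7, (2/791) = +1; sign now +1; continue with (51/791)
flip (51/791) -> (791/51): both odd, 51 mod 4 = 3, 791 mod 4 = 3, so the flip contributes -1; sign now -1
(791/51): 791 mod 51 = 26, so (791/51) = (26/51)
factor out 2^1: 26 = 2^1·13; with 51 mod 8 = 3, (2/51) = -1; sign now +1; continue with (13/51)
flip (13/51) -> (51/13): both odd, 13 mod 4 = 1, 51 mod 4 = 3, so the flip contributes +1; sign now +1
(51/13): 51 mod 13 = 12, so (51/13) = (12/13)
factor out 2^2: 12 = 2^2·3; with 13 mod 8 = 5, (2/13) = -1; sign now +1; continue with (3/13)
flip (3/13) -> (13/3): both odd, 3 mod 4 = 3, 13 mod 4 = 1, so the flip contributes +1; sign now +1
(13/3): 13 mod 3 = 1, so (13/3) = (1/3)
reached (1/3) = 1, so the symbol is +1

1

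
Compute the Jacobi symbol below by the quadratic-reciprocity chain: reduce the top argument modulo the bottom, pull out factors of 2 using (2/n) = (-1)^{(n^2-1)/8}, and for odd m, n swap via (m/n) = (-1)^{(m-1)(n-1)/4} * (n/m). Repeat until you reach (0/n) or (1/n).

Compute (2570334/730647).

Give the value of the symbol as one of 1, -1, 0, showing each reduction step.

(2570334/730647): 2570334 mod 730647 = 378393, so (2570334/730647) = (378393/730647)
flip (378393/730647) -> (730647/378393): both odd, 378393 mod 4 = 1, 730647 mod 4 = 3, so the flip contributes +1; sign now +1
(730647/378393): 730647 mod 378393 = 352254, so (730647/378393) = (352254/378393)
factor out 2^1: 352254 = 2^1·176127; with 378393 mod 8 = 1, (2/378393) = +1; sign now +1; continue with (176127/378393)
flip (176127/378393) -> (378393/176127): both odd, 176127 mod 4 = 3, 378393 mod 4 = 1, so the flip contributes +1; sign now +1
(378393/176127): 378393 mod 176127 = 26139, so (378393/176127) = (26139/176127)
flip (26139/176127) -> (176127/26139): both odd, 26139 mod 4 = 3, 176127 mod 4 = 3, so the flip contributes -1; sign now -1
(176127/26139): 176127 mod 26139 = 19293, so (176127/26139) = (19293/26139)
flip (19293/26139) -> (26139/19293): both odd, 19293 mod 4 = 1, 26139 mod 4 = 3, so the flip contributes +1; sign now -1
(26139/19293): 26139 mod 19293 = 6846, so (26139/19293) = (6846/19293)
factor out 2^1: 6846 = 2^1·3423; with 19293 mod 8 = 5, (2/19293) = -1; sign now +1; continue with (3423/19293)
flip (3423/19293) -> (19293/3423): both odd, 3423 mod 4 = 3, 19293 mod 4 = 1, so the flip contributes +1; sign now +1
(19293/3423): 19293 mod 3423 = 2178, so (19293/3423) = (2178/3423)
factor out 2^1: 2178 = 2^1·1089; with 3423 mod 8 = 7, (2/3423) = +1; sign now +1; continue with (1089/3423)
flip (1089/3423) -> (3423/1089): both odd, 1089 mod 4 = 1, 3423 mod 4 = 3, so the flip contributes +1; sign now +1
(3423/1089): 3423 mod 1089 = 156, so (3423/1089) = (156/1089)
factor out 2^2: 156 = 2^2·39; with 1089 mod 8 = 1, (2/1089) = +1; sign now +1; continue with (39/1089)
flip (39/1089) -> (1089/39): both odd, 39 mod 4 = 3, 1089 mod 4 = 1, so the flip contributes +1; sign now +1
(1089/39): 1089 mod 39 = 36, so (1089/39) = (36/39)
factor out 2^2: 36 = 2^2·9; with 39 mod 8 = 7, (2/39) = +1; sign now +1; continue with (9/39)
flip (9/39) -> (39/9): both odd, 9 mod 4 = 1, 39 mod 4 = 3, so the flip contributes +1; sign now +1
(39/9): 39 mod 9 = 3, so (39/9) = (3/9)
flip (3/9) -> (9/3): both odd, 3 mod 4 = 3, 9 mod 4 = 1, so the flip contributes +1; sign now +1
(9/3): 9 mod 3 = 0, so (9/3) = (0/3)
reached (0/3); gcd(a, n) > 1, so (0/3) = 0 and the symbol is 0

0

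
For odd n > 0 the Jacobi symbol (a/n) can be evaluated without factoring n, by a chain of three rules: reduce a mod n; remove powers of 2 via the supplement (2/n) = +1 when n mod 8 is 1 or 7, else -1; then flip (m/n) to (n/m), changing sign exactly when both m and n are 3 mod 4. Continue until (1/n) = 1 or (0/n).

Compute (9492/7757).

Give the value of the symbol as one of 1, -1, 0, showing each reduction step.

(9492/7757): 9492 mod 7757 = 1735, so (9492/7757) = (1735/7757)
flip (1735/7757) -> (7757/1735): both odd, 1735 mod 4 = 3, 7757 mod 4 = 1, so the flip contributes +1; sign now +1
(7757/1735): 7757 mod 1735 = 817, so (7757/1735) = (817/1735)
flip (817/1735) -> (1735/817): both odd, 817 mod 4 = 1, 1735 mod 4 = 3, so the flip contributes +1; sign now +1
(1735/817): 1735 mod 817 = 101, so (1735/817) = (101/817)
flip (101/817) -> (817/101): both odd, 101 mod 4 = 1, 817 mod 4 = 1, so the flip contributes +1; sign now +1
(817/101): 817 mod 101 = 9, so (817/101) = (9/101)
flip (9/101) -> (101/9): both odd, 9 mod 4 = 1, 101 mod 4 = 1, so the flip contributes +1; sign now +1
(101/9): 101 mod 9 = 2, so (101/9) = (2/9)
factor out 2^1: 2 = 2^1·1; with 9 mod 8 = 1, (2/9) = +1; sign now +1; continue with (1/9)
reached (1/9) = 1, so the symbol is +1

1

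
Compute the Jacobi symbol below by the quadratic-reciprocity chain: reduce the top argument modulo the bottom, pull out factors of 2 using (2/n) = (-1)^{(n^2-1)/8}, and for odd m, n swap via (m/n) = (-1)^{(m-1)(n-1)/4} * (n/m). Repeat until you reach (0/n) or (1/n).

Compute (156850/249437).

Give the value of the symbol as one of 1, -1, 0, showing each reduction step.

-1

156850 = 2^1·78425; (2/249437) = -1 since 249437 mod 8 = 5, so (156850/249437) = (-1)^1·(78425/249437); sign now -1
reciprocity: (78425/249437) = +1·(249437/78425) since 78425 mod 4 = 1, 249437 mod 4 = 1; sign now -1
(249437/78425) = (14162/78425)   [reduce mod 78425]
14162 = 2^1·7081; (2/78425) = +1 since 78425 mod 8 = 1, so (14162/78425) = (+1)^1·(7081/78425); sign now -1
reciprocity: (7081/78425) = +1·(78425/7081) since 7081 mod 4 = 1, 78425 mod 4 = 1; sign now -1
(78425/7081) = (534/7081)   [reduce mod 7081]
534 = 2^1·267; (2/7081) = +1 since 7081 mod 8 = 1, so (534/7081) = (+1)^1·(267/7081); sign now -1
reciprocity: (267/7081) = +1·(7081/267) since 267 mod 4 = 3, 7081 mod 4 = 1; sign now -1
(7081/267) = (139/267)   [reduce mod 267]
reciprocity: (139/267) = -1·(267/139) since 139 mod 4 = 3, 267 mod 4 = 3; sign now +1
(267/139) = (128/139)   [reduce mod 139]
128 = 2^7·1; (2/139) = -1 since 139 mod 8 = 3, so (128/139) = (-1)^7·(1/139); sign now -1
(1/139) = 1; final value = sign = -1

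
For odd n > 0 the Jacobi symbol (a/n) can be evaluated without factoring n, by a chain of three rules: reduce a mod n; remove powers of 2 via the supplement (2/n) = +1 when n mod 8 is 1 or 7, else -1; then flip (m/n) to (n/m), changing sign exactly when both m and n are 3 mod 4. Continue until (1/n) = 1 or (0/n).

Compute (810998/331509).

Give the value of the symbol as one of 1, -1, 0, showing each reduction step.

1

(810998/331509): 810998 mod 331509 = 147980, so (810998/331509) = (147980/331509)
factor out 2^2: 147980 = 2^2·36995; with 331509 mod 8 = 5, (2/331509) = -1; sign now +1; continue with (36995/331509)
flip (36995/331509) -> (331509/36995): both odd, 36995 mod 4 = 3, 331509 mod 4 = 1, so the flip contributes +1; sign now +1
(331509/36995): 331509 mod 36995 = 35549, so (331509/36995) = (35549/36995)
flip (35549/36995) -> (36995/35549): both odd, 35549 mod 4 = 1, 36995 mod 4 = 3, so the flip contributes +1; sign now +1
(36995/35549): 36995 mod 35549 = 1446, so (36995/35549) = (1446/35549)
factor out 2^1: 1446 = 2^1·723; with 35549 mod 8 = 5, (2/35549) = -1; sign now -1; continue with (723/35549)
flip (723/35549) -> (35549/723): both odd, 723 mod 4 = 3, 35549 mod 4 = 1, so the flip contributes +1; sign now -1
(35549/723): 35549 mod 723 = 122, so (35549/723) = (122/723)
factor out 2^1: 122 = 2^1·61; with 723 mod 8 = 3, (2/723) = -1; sign now +1; continue with (61/723)
flip (61/723) -> (723/61): both odd, 61 mod 4 = 1, 723 mod 4 = 3, so the flip contributes +1; sign now +1
(723/61): 723 mod 61 = 52, so (723/61) = (52/61)
factor out 2^2: 52 = 2^2·13; with 61 mod 8 = 5, (2/61) = -1; sign now +1; continue with (13/61)
flip (13/61) -> (61/13): both odd, 13 mod 4 = 1, 61 mod 4 = 1, so the flip contributes +1; sign now +1
(61/13): 61 mod 13 = 9, so (61/13) = (9/13)
flip (9/13) -> (13/9): both odd, 9 mod 4 = 1, 13 mod 4 = 1, so the flip contributes +1; sign now +1
(13/9): 13 mod 9 = 4, so (13/9) = (4/9)
factor out 2^2: 4 = 2^2·1; with 9 mod 8 = 1, (2/9) = +1; sign now +1; continue with (1/9)
reached (1/9) = 1, so the symbol is +1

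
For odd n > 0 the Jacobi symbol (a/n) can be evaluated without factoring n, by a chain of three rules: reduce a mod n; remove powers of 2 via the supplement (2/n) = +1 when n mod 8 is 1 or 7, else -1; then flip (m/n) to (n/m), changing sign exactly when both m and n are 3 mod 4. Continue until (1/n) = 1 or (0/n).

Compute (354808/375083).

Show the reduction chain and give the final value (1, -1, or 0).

1

factor out 2^3: 354808 = 2^3·44351; with 375083 mod 8 = 3, (2/375083) = -1; sign now -1; continue with (44351/375083)
flip (44351/375083) -> (375083/44351): both odd, 44351 mod 4 = 3, 375083 mod 4 = 3, so the flip contributes -1; sign now +1
(375083/44351): 375083 mod 44351 = 20275, so (375083/44351) = (20275/44351)
flip (20275/44351) -> (44351/20275): both odd, 20275 mod 4 = 3, 44351 mod 4 = 3, so the flip contributes -1; sign now -1
(44351/20275): 44351 mod 20275 = 3801, so (44351/20275) = (3801/20275)
flip (3801/20275) -> (20275/3801): both odd, 3801 mod 4 = 1, 20275 mod 4 = 3, so the flip contributes +1; sign now -1
(20275/3801): 20275 mod 3801 = 1270, so (20275/3801) = (1270/3801)
factor out 2^1: 1270 = 2^1·635; with 3801 mod 8 = 1, (2/3801) = +1; sign now -1; continue with (635/3801)
flip (635/3801) -> (3801/635): both odd, 635 mod 4 = 3, 3801 mod 4 = 1, so the flip contributes +1; sign now -1
(3801/635): 3801 mod 635 = 626, so (3801/635) = (626/635)
factor out 2^1: 626 = 2^1·313; with 635 mod 8 = 3, (2/635) = -1; sign now +1; continue with (313/635)
flip (313/635) -> (635/313): both odd, 313 mod 4 = 1, 635 mod 4 = 3, so the flip contributes +1; sign now +1
(635/313): 635 mod 313 = 9, so (635/313) = (9/313)
flip (9/313) -> (313/9): both odd, 9 mod 4 = 1, 313 mod 4 = 1, so the flip contributes +1; sign now +1
(313/9): 313 mod 9 = 7, so (313/9) = (7/9)
flip (7/9) -> (9/7): both odd, 7 mod 4 = 3, 9 mod 4 = 1, so the flip contributes +1; sign now +1
(9/7): 9 mod 7 = 2, so (9/7) = (2/7)
factor out 2^1: 2 = 2^1·1; with 7 mod 8 = 7, (2/7) = +1; sign now +1; continue with (1/7)
reached (1/7) = 1, so the symbol is +1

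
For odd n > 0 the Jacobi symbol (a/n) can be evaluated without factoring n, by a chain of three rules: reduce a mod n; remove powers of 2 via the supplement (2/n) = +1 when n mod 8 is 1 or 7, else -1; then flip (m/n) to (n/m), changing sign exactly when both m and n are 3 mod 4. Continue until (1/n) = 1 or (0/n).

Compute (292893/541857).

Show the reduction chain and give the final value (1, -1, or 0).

flip (292893/541857) -> (541857/292893): both odd, 292893 mod 4 = 1, 541857 mod 4 = 1, so the flip contributes +1; sign now +1
(541857/292893): 541857 mod 292893 = 248964, so (541857/292893) = (248964/292893)
factor out 2^2: 248964 = 2^2·62241; with 292893 mod 8 = 5, (2/292893) = -1; sign now +1; continue with (62241/292893)
flip (62241/292893) -> (292893/62241): both odd, 62241 mod 4 = 1, 292893 mod 4 = 1, so the flip contributes +1; sign now +1
(292893/62241): 292893 mod 62241 = 43929, so (292893/62241) = (43929/62241)
flip (43929/62241) -> (62241/43929): both odd, 43929 mod 4 = 1, 62241 mod 4 = 1, so the flip contributes +1; sign now +1
(62241/43929): 62241 mod 43929 = 18312, so (62241/43929) = (18312/43929)
factor out 2^3: 18312 = 2^3·2289; with 43929 mod 8 = 1, (2/43929) = +1; sign now +1; continue with (2289/43929)
flip (2289/43929) -> (43929/2289): both odd, 2289 mod 4 = 1, 43929 mod 4 = 1, so the flip contributes +1; sign now +1
(43929/2289): 43929 mod 2289 = 438, so (43929/2289) = (438/2289)
factor out 2^1: 438 = 2^1·219; with 2289 mod 8 = 1, (2/2289) = +1; sign now +1; continue with (219/2289)
flip (219/2289) -> (2289/219): both odd, 219 mod 4 = 3, 2289 mod 4 = 1, so the flip contributes +1; sign now +1
(2289/219): 2289 mod 219 = 99, so (2289/219) = (99/219)
flip (99/219) -> (219/99): both odd, 99 mod 4 = 3, 219 mod 4 = 3, so the flip contributes -1; sign now -1
(219/99): 219 mod 99 = 21, so (219/99) = (21/99)
flip (21/99) -> (99/21): both odd, 21 mod 4 = 1, 99 mod 4 = 3, so the flip contributes +1; sign now -1
(99/21): 99 mod 21 = 15, so (99/21) = (15/21)
flip (15/21) -> (21/15): both odd, 15 mod 4 = 3, 21 mod 4 = 1, so the flip contributes +1; sign now -1
(21/15): 21 mod 15 = 6, so (21/15) = (6/15)
factor out 2^1: 6 = 2^1·3; with 15 mod 8 = 7, (2/15) = +1; sign now -1; continue with (3/15)
flip (3/15) -> (15/3): both odd, 3 mod 4 = 3, 15 mod 4 = 3, so the flip contributes -1; sign now +1
(15/3): 15 mod 3 = 0, so (15/3) = (0/3)
reached (0/3); gcd(a, n) > 1, so (0/3) = 0 and the symbol is 0

0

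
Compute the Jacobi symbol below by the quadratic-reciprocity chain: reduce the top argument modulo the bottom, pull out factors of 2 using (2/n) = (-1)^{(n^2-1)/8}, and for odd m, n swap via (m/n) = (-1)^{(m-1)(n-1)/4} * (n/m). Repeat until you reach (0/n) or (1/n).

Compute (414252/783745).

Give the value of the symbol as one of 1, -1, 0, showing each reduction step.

factor out 2^2: 414252 = 2^2·103563; with 783745 mod 8 = 1, (2/783745) = +1; sign now +1; continue with (103563/783745)
flip (103563/783745) -> (783745/103563): both odd, 103563 mod 4 = 3, 783745 mod 4 = 1, so the flip contributes +1; sign now +1
(783745/103563): 783745 mod 103563 = 58804, so (783745/103563) = (58804/103563)
factor out 2^2: 58804 = 2^2·14701; with 103563 mod 8 = 3, (2/103563) = -1; sign now +1; continue with (14701/103563)
flip (14701/103563) -> (103563/14701): both odd, 14701 mod 4 = 1, 103563 mod 4 = 3, so the flip contributes +1; sign now +1
(103563/14701): 103563 mod 14701 = 656, so (103563/14701) = (656/14701)
factor out 2^4: 656 = 2^4·41; with 14701 mod 8 = 5, (2/14701) = -1; sign now +1; continue with (41/14701)
flip (41/14701) -> (14701/41): both odd, 41 mod 4 = 1, 14701 mod 4 = 1, so the flip contributes +1; sign now +1
(14701/41): 14701 mod 41 = 23, so (14701/41) = (23/41)
flip (23/41) -> (41/23): both odd, 23 mod 4 = 3, 41 mod 4 = 1, so the flip contributes +1; sign now +1
(41/23): 41 mod 23 = 18, so (41/23) = (18/23)
factor out 2^1: 18 = 2^1·9; with 23 mod 8 = 7, (2/23) = +1; sign now +1; continue with (9/23)
flip (9/23) -> (23/9): both odd, 9 mod 4 = 1, 23 mod 4 = 3, so the flip contributes +1; sign now +1
(23/9): 23 mod 9 = 5, so (23/9) = (5/9)
flip (5/9) -> (9/5): both odd, 5 mod 4 = 1, 9 mod 4 = 1, so the flip contributes +1; sign now +1
(9/5): 9 mod 5 = 4, so (9/5) = (4/5)
factor out 2^2: 4 = 2^2·1; with 5 mod 8 = 5, (2/5) = -1; sign now +1; continue with (1/5)
reached (1/5) = 1, so the symbol is +1

1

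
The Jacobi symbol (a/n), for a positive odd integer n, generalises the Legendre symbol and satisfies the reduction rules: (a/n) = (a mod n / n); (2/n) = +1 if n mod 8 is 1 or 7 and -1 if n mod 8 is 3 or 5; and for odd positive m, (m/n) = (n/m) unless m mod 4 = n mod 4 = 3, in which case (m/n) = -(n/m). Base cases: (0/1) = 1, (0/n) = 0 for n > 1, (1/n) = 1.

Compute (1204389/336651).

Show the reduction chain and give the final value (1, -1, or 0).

0

(1204389/336651): 1204389 mod 336651 = 194436, so (1204389/336651) = (194436/336651)
factor out 2^2: 194436 = 2^2·48609; with 336651 mod 8 = 3, (2/336651) = -1; sign now +1; continue with (48609/336651)
flip (48609/336651) -> (336651/48609): both odd, 48609 mod 4 = 1, 336651 mod 4 = 3, so the flip contributes +1; sign now +1
(336651/48609): 336651 mod 48609 = 44997, so (336651/48609) = (44997/48609)
flip (44997/48609) -> (48609/44997): both odd, 44997 mod 4 = 1, 48609 mod 4 = 1, so the flip contributes +1; sign now +1
(48609/44997): 48609 mod 44997 = 3612, so (48609/44997) = (3612/44997)
factor out 2^2: 3612 = 2^2·903; with 44997 mod 8 = 5, (2/44997) = -1; sign now +1; continue with (903/44997)
flip (903/44997) -> (44997/903): both odd, 903 mod 4 = 3, 44997 mod 4 = 1, so the flip contributes +1; sign now +1
(44997/903): 44997 mod 903 = 750, so (44997/903) = (750/903)
factor out 2^1: 750 = 2^1·375; with 903 mod 8 = 7, (2/903) = +1; sign now +1; continue with (375/903)
flip (375/903) -> (903/375): both odd, 375 mod 4 = 3, 903 mod 4 = 3, so the flip contributes -1; sign now -1
(903/375): 903 mod 375 = 153, so (903/375) = (153/375)
flip (153/375) -> (375/153): both odd, 153 mod 4 = 1, 375 mod 4 = 3, so the flip contributes +1; sign now -1
(375/153): 375 mod 153 = 69, so (375/153) = (69/153)
flip (69/153) -> (153/69): both odd, 69 mod 4 = 1, 153 mod 4 = 1, so the flip contributes +1; sign now -1
(153/69): 153 mod 69 = 15, so (153/69) = (15/69)
flip (15/69) -> (69/15): both odd, 15 mod 4 = 3, 69 mod 4 = 1, so the flip contributes +1; sign now -1
(69/15): 69 mod 15 = 9, so (69/15) = (9/15)
flip (9/15) -> (15/9): both odd, 9 mod 4 = 1, 15 mod 4 = 3, so the flip contributes +1; sign now -1
(15/9): 15 mod 9 = 6, so (15/9) = (6/9)
factor out 2^1: 6 = 2^1·3; with 9 mod 8 = 1, (2/9) = +1; sign now -1; continue with (3/9)
flip (3/9) -> (9/3): both odd, 3 mod 4 = 3, 9 mod 4 = 1, so the flip contributes +1; sign now -1
(9/3): 9 mod 3 = 0, so (9/3) = (0/3)
reached (0/3); gcd(a, n) > 1, so (0/3) = 0 and the symbol is 0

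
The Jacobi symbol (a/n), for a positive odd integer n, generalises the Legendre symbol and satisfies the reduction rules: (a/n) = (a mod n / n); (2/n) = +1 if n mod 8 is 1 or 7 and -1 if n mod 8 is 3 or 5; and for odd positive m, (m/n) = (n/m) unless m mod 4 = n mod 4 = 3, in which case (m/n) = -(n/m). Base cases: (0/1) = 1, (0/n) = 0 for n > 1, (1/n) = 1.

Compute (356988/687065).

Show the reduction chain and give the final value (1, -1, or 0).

1

356988 = 2^2·89247; (2/687065) = +1 since 687065 mod 8 = 1, so (356988/687065) = (+1)^2·(89247/687065); sign now +1
reciprocity: (89247/687065) = +1·(687065/89247) since 89247 mod 4 = 3, 687065 mod 4 = 1; sign now +1
(687065/89247) = (62336/89247)   [reduce mod 89247]
62336 = 2^7·487; (2/89247) = +1 since 89247 mod 8 = 7, so (62336/89247) = (+1)^7·(487/89247); sign now +1
reciprocity: (487/89247) = -1·(89247/487) since 487 mod 4 = 3, 89247 mod 4 = 3; sign now -1
(89247/487) = (126/487)   [reduce mod 487]
126 = 2^1·63; (2/487) = +1 since 487 mod 8 = 7, so (126/487) = (+1)^1·(63/487); sign now -1
reciprocity: (63/487) = -1·(487/63) since 63 mod 4 = 3, 487 mod 4 = 3; sign now +1
(487/63) = (46/63)   [reduce mod 63]
46 = 2^1·23; (2/63) = +1 since 63 mod 8 = 7, so (46/63) = (+1)^1·(23/63); sign now +1
reciprocity: (23/63) = -1·(63/23) since 23 mod 4 = 3, 63 mod 4 = 3; sign now -1
(63/23) = (17/23)   [reduce mod 23]
reciprocity: (17/23) = +1·(23/17) since 17 mod 4 = 1, 23 mod 4 = 3; sign now -1
(23/17) = (6/17)   [reduce mod 17]
6 = 2^1·3; (2/17) = +1 since 17 mod 8 = 1, so (6/17) = (+1)^1·(3/17); sign now -1
reciprocity: (3/17) = +1·(17/3) since 3 mod 4 = 3, 17 mod 4 = 1; sign now -1
(17/3) = (2/3)   [reduce mod 3]
2 = 2^1·1; (2/3) = -1 since 3 mod 8 = 3, so (2/3) = (-1)^1·(1/3); sign now +1
(1/3) = 1; final value = sign = +1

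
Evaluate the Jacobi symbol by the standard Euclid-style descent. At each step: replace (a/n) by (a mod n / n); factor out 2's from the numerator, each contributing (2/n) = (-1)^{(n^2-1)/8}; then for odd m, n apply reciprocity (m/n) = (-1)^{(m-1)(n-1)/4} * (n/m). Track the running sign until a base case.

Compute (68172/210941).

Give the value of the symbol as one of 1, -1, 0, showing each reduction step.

factor out 2^2: 68172 = 2^2·17043; with 210941 mod 8 = 5, (2/210941) = -1; sign now +1; continue with (17043/210941)
flip (17043/210941) -> (210941/17043): both odd, 17043 mod 4 = 3, 210941 mod 4 = 1, so the flip contributes +1; sign now +1
(210941/17043): 210941 mod 17043 = 6425, so (210941/17043) = (6425/17043)
flip (6425/17043) -> (17043/6425): both odd, 6425 mod 4 = 1, 17043 mod 4 = 3, so the flip contributes +1; sign now +1
(17043/6425): 17043 mod 6425 = 4193, so (17043/6425) = (4193/6425)
flip (4193/6425) -> (6425/4193): both odd, 4193 mod 4 = 1, 6425 mod 4 = 1, so the flip contributes +1; sign now +1
(6425/4193): 6425 mod 4193 = 2232, so (6425/4193) = (2232/4193)
factor out 2^3: 2232 = 2^3·279; with 4193 mod 8 = 1, (2/4193) = +1; sign now +1; continue with (279/4193)
flip (279/4193) -> (4193/279): both odd, 279 mod 4 = 3, 4193 mod 4 = 1, so the flip contributes +1; sign now +1
(4193/279): 4193 mod 279 = 8, so (4193/279) = (8/279)
factor out 2^3: 8 = 2^3·1; with 279 mod 8 = 7, (2/279) = +1; sign now +1; continue with (1/279)
reached (1/279) = 1, so the symbol is +1

1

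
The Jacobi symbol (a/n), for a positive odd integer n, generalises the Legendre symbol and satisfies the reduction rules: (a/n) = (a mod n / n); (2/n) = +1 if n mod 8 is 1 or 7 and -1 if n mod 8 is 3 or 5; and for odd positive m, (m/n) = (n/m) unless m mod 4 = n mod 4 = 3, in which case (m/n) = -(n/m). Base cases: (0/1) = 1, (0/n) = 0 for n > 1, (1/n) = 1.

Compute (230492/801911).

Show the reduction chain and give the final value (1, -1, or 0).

1

230492 = 2^2·57623; (2/801911) = +1 since 801911 mod 8 = 7, so (230492/801911) = (+1)^2·(57623/801911); sign now +1
reciprocity: (57623/801911) = -1·(801911/57623) since 57623 mod 4 = 3, 801911 mod 4 = 3; sign now -1
(801911/57623) = (52812/57623)   [reduce mod 57623]
52812 = 2^2·13203; (2/57623) = +1 since 57623 mod 8 = 7, so (52812/57623) = (+1)^2·(13203/57623); sign now -1
reciprocity: (13203/57623) = -1·(57623/13203) since 13203 mod 4 = 3, 57623 mod 4 = 3; sign now +1
(57623/13203) = (4811/13203)   [reduce mod 13203]
reciprocity: (4811/13203) = -1·(13203/4811) since 4811 mod 4 = 3, 13203 mod 4 = 3; sign now -1
(13203/4811) = (3581/4811)   [reduce mod 4811]
reciprocity: (3581/4811) = +1·(4811/3581) since 3581 mod 4 = 1, 4811 mod 4 = 3; sign now -1
(4811/3581) = (1230/3581)   [reduce mod 3581]
1230 = 2^1·615; (2/3581) = -1 since 3581 mod 8 = 5, so (1230/3581) = (-1)^1·(615/3581); sign now +1
reciprocity: (615/3581) = +1·(3581/615) since 615 mod 4 = 3, 3581 mod 4 = 1; sign now +1
(3581/615) = (506/615)   [reduce mod 615]
506 = 2^1·253; (2/615) = +1 since 615 mod 8 = 7, so (506/615) = (+1)^1·(253/615); sign now +1
reciprocity: (253/615) = +1·(615/253) since 253 mod 4 = 1, 615 mod 4 = 3; sign now +1
(615/253) = (109/253)   [reduce mod 253]
reciprocity: (109/253) = +1·(253/109) since 109 mod 4 = 1, 253 mod 4 = 1; sign now +1
(253/109) = (35/109)   [reduce mod 109]
reciprocity: (35/109) = +1·(109/35) since 35 mod 4 = 3, 109 mod 4 = 1; sign now +1
(109/35) = (4/35)   [reduce mod 35]
4 = 2^2·1; (2/35) = -1 since 35 mod 8 = 3, so (4/35) = (-1)^2·(1/35); sign now +1
(1/35) = 1; final value = sign = +1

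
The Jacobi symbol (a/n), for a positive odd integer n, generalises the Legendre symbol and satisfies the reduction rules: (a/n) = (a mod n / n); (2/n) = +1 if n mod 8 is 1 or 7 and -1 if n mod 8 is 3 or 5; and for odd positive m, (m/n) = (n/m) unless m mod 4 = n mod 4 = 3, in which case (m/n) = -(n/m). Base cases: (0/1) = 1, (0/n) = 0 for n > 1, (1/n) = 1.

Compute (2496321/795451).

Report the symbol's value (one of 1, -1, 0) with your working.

(2496321/795451) = (109968/795451)   [reduce mod 795451]
109968 = 2^4·6873; (2/795451) = -1 since 795451 mod 8 = 3, so (109968/795451) = (-1)^4·(6873/795451); sign now +1
reciprocity: (6873/795451) = +1·(795451/6873) since 6873 mod 4 = 1, 795451 mod 4 = 3; sign now +1
(795451/6873) = (5056/6873)   [reduce mod 6873]
5056 = 2^6·79; (2/6873) = +1 since 6873 mod 8 = 1, so (5056/6873) = (+1)^6·(79/6873); sign now +1
reciprocity: (79/6873) = +1·(6873/79) since 79 mod 4 = 3, 6873 mod 4 = 1; sign now +1
(6873/79) = (0/79)   [reduce mod 79]
(0/79) = 0   [gcd(a, n) > 1]; final value = 0

0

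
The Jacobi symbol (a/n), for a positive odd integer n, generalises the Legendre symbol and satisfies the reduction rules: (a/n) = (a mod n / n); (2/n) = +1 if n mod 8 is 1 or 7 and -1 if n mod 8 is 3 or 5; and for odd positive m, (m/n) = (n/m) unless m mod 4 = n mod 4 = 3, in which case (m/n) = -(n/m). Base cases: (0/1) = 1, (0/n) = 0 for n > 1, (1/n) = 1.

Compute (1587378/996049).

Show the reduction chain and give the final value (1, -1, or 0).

(1587378/996049) = (591329/996049)   [reduce mod 996049]
reciprocity: (591329/996049) = +1·(996049/591329) since 591329 mod 4 = 1, 996049 mod 4 = 1; sign now +1
(996049/591329) = (404720/591329)   [reduce mod 591329]
404720 = 2^4·25295; (2/591329) = +1 since 591329 mod 8 = 1, so (404720/591329) = (+1)^4·(25295/591329); sign now +1
reciprocity: (25295/591329) = +1·(591329/25295) since 25295 mod 4 = 3, 591329 mod 4 = 1; sign now +1
(591329/25295) = (9544/25295)   [reduce mod 25295]
9544 = 2^3·1193; (2/25295) = +1 since 25295 mod 8 = 7, so (9544/25295) = (+1)^3·(1193/25295); sign now +1
reciprocity: (1193/25295) = +1·(25295/1193) since 1193 mod 4 = 1, 25295 mod 4 = 3; sign now +1
(25295/1193) = (242/1193)   [reduce mod 1193]
242 = 2^1·121; (2/1193) = +1 since 1193 mod 8 = 1, so (242/1193) = (+1)^1·(121/1193); sign now +1
reciprocity: (121/1193) = +1·(1193/121) since 121 mod 4 = 1, 1193 mod 4 = 1; sign now +1
(1193/121) = (104/121)   [reduce mod 121]
104 = 2^3·13; (2/121) = +1 since 121 mod 8 = 1, so (104/121) = (+1)^3·(13/121); sign now +1
reciprocity: (13/121) = +1·(121/13) since 13 mod 4 = 1, 121 mod 4 = 1; sign now +1
(121/13) = (4/13)   [reduce mod 13]
4 = 2^2·1; (2/13) = -1 since 13 mod 8 = 5, so (4/13) = (-1)^2·(1/13); sign now +1
(1/13) = 1; final value = sign = +1

1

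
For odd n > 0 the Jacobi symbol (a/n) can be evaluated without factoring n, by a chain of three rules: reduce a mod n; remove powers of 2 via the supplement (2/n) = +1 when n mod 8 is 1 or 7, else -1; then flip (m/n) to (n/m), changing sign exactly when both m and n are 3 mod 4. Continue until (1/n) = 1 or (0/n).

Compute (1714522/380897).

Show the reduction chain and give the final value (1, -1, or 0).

(1714522/380897) = (190934/380897)   [reduce mod 380897]
190934 = 2^1·95467; (2/380897) = +1 since 380897 mod 8 = 1, so (190934/380897) = (+1)^1·(95467/380897); sign now +1
reciprocity: (95467/380897) = +1·(380897/95467) since 95467 mod 4 = 3, 380897 mod 4 = 1; sign now +1
(380897/95467) = (94496/95467)   [reduce mod 95467]
94496 = 2^5·2953; (2/95467) = -1 since 95467 mod 8 = 3, so (94496/95467) = (-1)^5·(2953/95467); sign now -1
reciprocity: (2953/95467) = +1·(95467/2953) since 2953 mod 4 = 1, 95467 mod 4 = 3; sign now -1
(95467/2953) = (971/2953)   [reduce mod 2953]
reciprocity: (971/2953) = +1·(2953/971) since 971 mod 4 = 3, 2953 mod 4 = 1; sign now -1
(2953/971) = (40/971)   [reduce mod 971]
40 = 2^3·5; (2/971) = -1 since 971 mod 8 = 3, so (40/971) = (-1)^3·(5/971); sign now +1
reciprocity: (5/971) = +1·(971/5) since 5 mod 4 = 1, 971 mod 4 = 3; sign now +1
(971/5) = (1/5)   [reduce mod 5]
(1/5) = 1; final value = sign = +1

1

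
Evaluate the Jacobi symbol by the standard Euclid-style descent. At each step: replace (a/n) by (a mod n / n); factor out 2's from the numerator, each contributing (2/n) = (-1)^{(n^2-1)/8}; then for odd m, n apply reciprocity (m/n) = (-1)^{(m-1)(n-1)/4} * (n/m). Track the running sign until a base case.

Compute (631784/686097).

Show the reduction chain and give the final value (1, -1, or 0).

factor out 2^3: 631784 = 2^3·78973; with 686097 mod 8 = 1, (2/686097) = +1; sign now +1; continue with (78973/686097)
flip (78973/686097) -> (686097/78973): both odd, 78973 mod 4 = 1, 686097 mod 4 = 1, so the flip contributes +1; sign now +1
(686097/78973): 686097 mod 78973 = 54313, so (686097/78973) = (54313/78973)
flip (54313/78973) -> (78973/54313): both odd, 54313 mod 4 = 1, 78973 mod 4 = 1, so the flip contributes +1; sign now +1
(78973/54313): 78973 mod 54313 = 24660, so (78973/54313) = (24660/54313)
factor out 2^2: 24660 = 2^2·6165; with 54313 mod 8 = 1, (2/54313) = +1; sign now +1; continue with (6165/54313)
flip (6165/54313) -> (54313/6165): both odd, 6165 mod 4 = 1, 54313 mod 4 = 1, so the flip contributes +1; sign now +1
(54313/6165): 54313 mod 6165 = 4993, so (54313/6165) = (4993/6165)
flip (4993/6165) -> (6165/4993): both odd, 4993 mod 4 = 1, 6165 mod 4 = 1, so the flip contributes +1; sign now +1
(6165/4993): 6165 mod 4993 = 1172, so (6165/4993) = (1172/4993)
factor out 2^2: 1172 = 2^2·293; with 4993 mod 8 = 1, (2/4993) = +1; sign now +1; continue with (293/4993)
flip (293/4993) -> (4993/293): both odd, 293 mod 4 = 1, 4993 mod 4 = 1, so the flip contributes +1; sign now +1
(4993/293): 4993 mod 293 = 12, so (4993/293) = (12/293)
factor out 2^2: 12 = 2^2·3; with 293 mod 8 = 5, (2/293) = -1; sign now +1; continue with (3/293)
flip (3/293) -> (293/3): both odd, 3 mod 4 = 3, 293 mod 4 = 1, so the flip contributes +1; sign now +1
(293/3): 293 mod 3 = 2, so (293/3) = (2/3)
factor out 2^1: 2 = 2^1·1; with 3 mod 8 = 3, (2/3) = -1; sign now -1; continue with (1/3)
reached (1/3) = 1, so the symbol is -1

-1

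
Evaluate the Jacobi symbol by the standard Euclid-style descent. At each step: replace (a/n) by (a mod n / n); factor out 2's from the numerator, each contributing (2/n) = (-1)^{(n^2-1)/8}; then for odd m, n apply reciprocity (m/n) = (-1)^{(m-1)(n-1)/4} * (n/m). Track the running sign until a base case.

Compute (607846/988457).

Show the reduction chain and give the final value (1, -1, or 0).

607846 = 2^1·303923; (2/988457) = +1 since 988457 mod 8 = 1, so (607846/988457) = (+1)^1·(303923/988457); sign now +1
reciprocity: (303923/988457) = +1·(988457/303923) since 303923 mod 4 = 3, 988457 mod 4 = 1; sign now +1
(988457/303923) = (76688/303923)   [reduce mod 303923]
76688 = 2^4·4793; (2/303923) = -1 since 303923 mod 8 = 3, so (76688/303923) = (-1)^4·(4793/303923); sign now +1
reciprocity: (4793/303923) = +1·(303923/4793) since 4793 mod 4 = 1, 303923 mod 4 = 3; sign now +1
(303923/4793) = (1964/4793)   [reduce mod 4793]
1964 = 2^2·491; (2/4793) = +1 since 4793 mod 8 = 1, so (1964/4793) = (+1)^2·(491/4793); sign now +1
reciprocity: (491/4793) = +1·(4793/491) since 491 mod 4 = 3, 4793 mod 4 = 1; sign now +1
(4793/491) = (374/491)   [reduce mod 491]
374 = 2^1·187; (2/491) = -1 since 491 mod 8 = 3, so (374/491) = (-1)^1·(187/491); sign now -1
reciprocity: (187/491) = -1·(491/187) since 187 mod 4 = 3, 491 mod 4 = 3; sign now +1
(491/187) = (117/187)   [reduce mod 187]
reciprocity: (117/187) = +1·(187/117) since 117 mod 4 = 1, 187 mod 4 = 3; sign now +1
(187/117) = (70/117)   [reduce mod 117]
70 = 2^1·35; (2/117) = -1 since 117 mod 8 = 5, so (70/117) = (-1)^1·(35/117); sign now -1
reciprocity: (35/117) = +1·(117/35) since 35 mod 4 = 3, 117 mod 4 = 1; sign now -1
(117/35) = (12/35)   [reduce mod 35]
12 = 2^2·3; (2/35) = -1 since 35 mod 8 = 3, so (12/35) = (-1)^2·(3/35); sign now -1
reciprocity: (3/35) = -1·(35/3) since 3 mod 4 = 3, 35 mod 4 = 3; sign now +1
(35/3) = (2/3)   [reduce mod 3]
2 = 2^1·1; (2/3) = -1 since 3 mod 8 = 3, so (2/3) = (-1)^1·(1/3); sign now -1
(1/3) = 1; final value = sign = -1

-1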